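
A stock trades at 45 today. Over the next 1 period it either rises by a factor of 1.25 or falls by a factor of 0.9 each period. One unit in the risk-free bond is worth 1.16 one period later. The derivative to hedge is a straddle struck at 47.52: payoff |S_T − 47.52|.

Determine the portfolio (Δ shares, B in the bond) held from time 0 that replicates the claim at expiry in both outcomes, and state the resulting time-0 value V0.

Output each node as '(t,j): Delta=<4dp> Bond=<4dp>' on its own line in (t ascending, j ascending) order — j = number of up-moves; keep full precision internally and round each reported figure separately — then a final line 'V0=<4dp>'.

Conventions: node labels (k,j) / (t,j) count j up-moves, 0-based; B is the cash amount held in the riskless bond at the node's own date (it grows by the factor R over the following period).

No-arbitrage ⇒ martingale measure with p* = (R−d)/(u−d) = 0.7429.
Expiry values: V(1,0)=7.0200, V(1,1)=8.7300
Node (0,0) S=45.0000: V=(p*·8.7300+(1−p*)·7.0200)/1.16=7.1468; Δ=(8.7300−7.0200)/(56.2500−40.5000)=0.1086; B=V−Δ·S=2.2611
Verification: the root portfolio costs Δ(0,0)·S0 + B(0,0) = 7.1468, matching V0.

(0,0): Delta=0.1086 Bond=2.2611
V0=7.1468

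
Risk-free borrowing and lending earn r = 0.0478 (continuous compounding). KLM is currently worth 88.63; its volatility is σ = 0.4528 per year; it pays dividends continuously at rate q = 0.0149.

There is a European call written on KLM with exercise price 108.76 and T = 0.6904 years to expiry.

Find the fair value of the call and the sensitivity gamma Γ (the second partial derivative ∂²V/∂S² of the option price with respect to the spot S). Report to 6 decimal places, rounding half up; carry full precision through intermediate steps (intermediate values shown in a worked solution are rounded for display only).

σ√T = 0.4528·√0.6904 = 0.376233
d₁ = (ln(S/K) + (r−q+σ²/2)T) / (σ√T) = (ln(88.63/108.76) + (0.0478−0.0149+0.4528²/2)·0.6904) / 0.376233 = (-0.204673 + 0.093490) / 0.376233 = -0.295518
d₂ = d₁ − σ√T = -0.295518 − 0.376233 = -0.671751
e^{−rT} = 0.967537
e^{−qT} = 0.989766
N(d₁) = 0.383799,  N(d₂) = 0.250871
Call price V = S·e^{−qT}·N(d₁) − K·e^{−rT}·N(d₂) = 33.668000 − 26.399027 = 7.268973
φ(d₁) = (1/√(2π))·e^{−d₁²/2} = 0.381897
Γ = e^{−qT}·φ(d₁) / (S·σ·√T) = 0.011336

price = 7.268973
Γ = 0.011336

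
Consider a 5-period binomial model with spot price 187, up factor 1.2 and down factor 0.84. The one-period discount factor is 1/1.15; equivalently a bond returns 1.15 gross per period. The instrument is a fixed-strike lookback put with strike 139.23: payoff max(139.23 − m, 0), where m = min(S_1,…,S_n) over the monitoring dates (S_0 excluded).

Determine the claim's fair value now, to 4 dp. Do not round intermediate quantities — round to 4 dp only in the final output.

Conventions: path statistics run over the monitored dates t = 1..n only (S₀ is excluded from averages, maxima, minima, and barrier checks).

Set p* = 0.8611 (from d < R < u); the path-dependent value is the discounted p*-expectation over all price paths.
Enumerate all 2^5 = 32 price paths (U = up ×1.2, D = down ×0.84); each path with k up-moves has probability p*^k·(1−p*)^(5−k).
DDDDD: m=78.2056, payoff=61.0244, prob=0.000052
UDDDD: m=111.7223, payoff=27.5077, prob=0.000320
DUDDD: m=111.7223, payoff=27.5077, prob=0.000320
UUDDD: m=159.6033, payoff=0.0000, prob=0.001987
DDUDD: m=111.7223, payoff=27.5077, prob=0.000320
UDUDD: m=159.6033, payoff=0.0000, prob=0.001987
DUUDD: m=157.0800, payoff=0.0000, prob=0.001987
UUUDD: m=224.4000, payoff=0.0000, prob=0.012317
DDDUD: m=110.8356, payoff=28.3944, prob=0.000320
UDDUD: m=158.3366, payoff=0.0000, prob=0.001987
DUDUD: m=157.0800, payoff=0.0000, prob=0.001987
UUDUD: m=224.4000, payoff=0.0000, prob=0.012317
DDUUD: m=131.9472, payoff=7.2828, prob=0.001987
UDUUD: m=188.4960, payoff=0.0000, prob=0.012317
DUUUD: m=157.0800, payoff=0.0000, prob=0.012317
UUUUD: m=224.4000, payoff=0.0000, prob=0.076367
DDDDU: m=93.1019, payoff=46.1281, prob=0.000320
UDDDU: m=133.0028, payoff=6.2272, prob=0.001987
DUDDU: m=133.0028, payoff=6.2272, prob=0.001987
UUDDU: m=190.0040, payoff=0.0000, prob=0.012317
DDUDU: m=131.9472, payoff=7.2828, prob=0.001987
UDUDU: m=188.4960, payoff=0.0000, prob=0.012317
DUUDU: m=157.0800, payoff=0.0000, prob=0.012317
UUUDU: m=224.4000, payoff=0.0000, prob=0.076367
DDDUU: m=110.8356, payoff=28.3944, prob=0.001987
UDDUU: m=158.3366, payoff=0.0000, prob=0.012317
DUDUU: m=157.0800, payoff=0.0000, prob=0.012317
UUDUU: m=224.4000, payoff=0.0000, prob=0.076367
DDUUU: m=131.9472, payoff=7.2828, prob=0.012317
UDUUU: m=188.4960, payoff=0.0000, prob=0.076367
DUUUU: m=157.0800, payoff=0.0000, prob=0.076367
UUUUU: m=224.4000, payoff=0.0000, prob=0.473474
Price = Σ prob·payoff / R^5 = 0.253268 / 2.011357 = 0.1259

price = 0.1259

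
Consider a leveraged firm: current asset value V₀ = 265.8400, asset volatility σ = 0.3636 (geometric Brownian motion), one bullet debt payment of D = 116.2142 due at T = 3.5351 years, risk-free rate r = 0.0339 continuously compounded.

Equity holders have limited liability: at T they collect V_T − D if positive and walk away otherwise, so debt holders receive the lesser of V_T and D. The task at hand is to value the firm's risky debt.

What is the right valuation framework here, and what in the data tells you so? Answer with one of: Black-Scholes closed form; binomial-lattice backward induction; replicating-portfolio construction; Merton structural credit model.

framework: Merton structural credit model

Key observation: a levered firm with one bullet debt due at 3.5351 years is the canonical structural-credit setup: equity is a call on the firm's assets struck at the face value.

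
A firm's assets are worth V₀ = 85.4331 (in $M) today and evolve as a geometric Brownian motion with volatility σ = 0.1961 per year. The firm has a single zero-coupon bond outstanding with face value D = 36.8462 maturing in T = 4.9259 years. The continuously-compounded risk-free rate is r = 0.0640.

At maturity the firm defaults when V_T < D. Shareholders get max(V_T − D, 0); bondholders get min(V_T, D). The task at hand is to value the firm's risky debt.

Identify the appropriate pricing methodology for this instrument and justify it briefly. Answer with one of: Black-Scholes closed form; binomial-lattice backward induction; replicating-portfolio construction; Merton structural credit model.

framework: Merton structural credit model

Key observation: the question is about default risk generated by asset-value dynamics against a debt face of 36.8462 — the structural framework prices exactly that.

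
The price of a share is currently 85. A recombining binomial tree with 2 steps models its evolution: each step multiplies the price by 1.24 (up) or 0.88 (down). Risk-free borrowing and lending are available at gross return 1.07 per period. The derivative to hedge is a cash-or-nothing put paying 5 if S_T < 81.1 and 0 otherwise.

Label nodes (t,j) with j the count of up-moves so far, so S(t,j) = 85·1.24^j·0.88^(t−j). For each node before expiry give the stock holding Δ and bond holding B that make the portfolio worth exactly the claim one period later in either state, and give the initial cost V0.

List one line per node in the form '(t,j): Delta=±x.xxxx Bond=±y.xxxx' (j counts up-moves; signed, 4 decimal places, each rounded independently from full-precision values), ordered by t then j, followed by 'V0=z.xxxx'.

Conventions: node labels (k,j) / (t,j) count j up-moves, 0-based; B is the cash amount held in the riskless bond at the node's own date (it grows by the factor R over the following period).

(0,0): Delta=-0.0721 Bond=7.1034
(1,0): Delta=-0.1857 Bond=16.0955
(1,1): Delta=0.0000 Bond=0.0000
V0=0.9739

Arbitrage-free pricing uses the up-move probability p* = (R−d)/(u−d) = 0.5278, discounting each step at R = 1.07.
Expiry values: V(2,0)=5.0000, V(2,1)=0.0000, V(2,2)=0.0000
(1,0): S=74.8000. Δ = (V_up−V_dn)/(S_up−S_dn) = (0.0000−5.0000)/(92.7520−65.8240) = -0.1857. V = [p*·0.0000 + (1−p*)·5.0000]/1.07 = 2.2066. B = V − Δ·S = 16.0955.
(1,1): S=105.4000. Δ = (V_up−V_dn)/(S_up−S_dn) = (0.0000−0.0000)/(130.6960−92.7520) = 0.0000. V = [p*·0.0000 + (1−p*)·0.0000]/1.07 = 0.0000. B = V − Δ·S = 0.0000.
(0,0): S=85.0000. Δ = (V_up−V_dn)/(S_up−S_dn) = (0.0000−2.2066)/(105.4000−74.8000) = -0.0721. V = [p*·0.0000 + (1−p*)·2.2066]/1.07 = 0.9739. B = V − Δ·S = 7.1034.
Check: Δ(0,0)·S0 + B(0,0) = 0.9739 = V0.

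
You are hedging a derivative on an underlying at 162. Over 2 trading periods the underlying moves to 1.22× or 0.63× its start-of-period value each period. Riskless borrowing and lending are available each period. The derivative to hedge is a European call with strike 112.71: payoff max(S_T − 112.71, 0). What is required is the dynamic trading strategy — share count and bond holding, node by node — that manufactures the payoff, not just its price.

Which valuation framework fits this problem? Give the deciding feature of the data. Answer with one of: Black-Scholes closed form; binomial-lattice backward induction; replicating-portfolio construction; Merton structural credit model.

framework: replicating-portfolio construction

Key observation: the deliverable is the dynamic trading strategy on the 2-step tree (spot 162, moves 1.22 and 0.63), so the valuation must go through the node-by-node replicating-portfolio solve.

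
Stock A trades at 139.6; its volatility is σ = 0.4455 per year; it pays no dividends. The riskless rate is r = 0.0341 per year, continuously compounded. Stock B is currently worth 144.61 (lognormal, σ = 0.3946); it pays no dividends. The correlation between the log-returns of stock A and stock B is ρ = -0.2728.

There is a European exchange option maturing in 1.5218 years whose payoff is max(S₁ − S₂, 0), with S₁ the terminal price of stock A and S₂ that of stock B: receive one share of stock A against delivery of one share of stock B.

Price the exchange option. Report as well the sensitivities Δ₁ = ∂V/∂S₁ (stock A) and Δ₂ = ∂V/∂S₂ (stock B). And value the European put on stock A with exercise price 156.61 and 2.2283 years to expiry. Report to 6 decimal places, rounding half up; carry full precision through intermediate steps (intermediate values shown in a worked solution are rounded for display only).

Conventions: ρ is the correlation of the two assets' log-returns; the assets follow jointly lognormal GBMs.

exchange price = 43.147780
Δ1 = 0.644758
Δ2 = -0.324047
price(stock A put K=156.61) = 39.925029

σ_eff = √(σ₁² + σ₂² − 2ρσ₁σ₂) = √(0.4455² + 0.3946² − 2·-0.2728·0.4455·0.3946) = 0.670890
d₁ = (ln(S₁/S₂) + (q₂ − q₁ + σ_eff²/2)T) / (σ_eff√T) = (ln(139.6/144.61) + (0.0 − 0.0 + 0.225046)·1.5218) / 0.827618 = 0.371206
d₂ = d₁ − σ_eff√T = 0.371206 − 0.827618 = -0.456412
N(d₁) = 0.644758,  N(d₂) = 0.324047
V = S₁·e^{−q₁T}·N(d₁) − S₂·e^{−q₂T}·N(d₂) = 90.008187 − 46.860406 = 43.147780
Δ₁ = e^{−q₁T}·N(d₁) = 0.644758;  Δ₂ = −e^{−q₂T}·N(d₂) = -0.324047
[vanilla: stock A put K=156.61]
σ√T = 0.4455·√2.2283 = 0.665020
d₁ = (ln(S/K) + (r+σ²/2)T) / (σ√T) = (ln(139.6/156.61) + (0.0341+0.4455²/2)·2.2283) / 0.665020 = (-0.114977 + 0.297111) / 0.665020 = 0.273876
d₂ = d₁ − σ√T = 0.273876 − 0.665020 = -0.391143
e^{−rT} = 0.926830
N(−d₁) = 0.392090,  N(−d₂) = 0.652154
price = K·e^{−rT}·N(−d₂) − S·N(−d₁) = 94.660765 − 54.735737 = 39.925029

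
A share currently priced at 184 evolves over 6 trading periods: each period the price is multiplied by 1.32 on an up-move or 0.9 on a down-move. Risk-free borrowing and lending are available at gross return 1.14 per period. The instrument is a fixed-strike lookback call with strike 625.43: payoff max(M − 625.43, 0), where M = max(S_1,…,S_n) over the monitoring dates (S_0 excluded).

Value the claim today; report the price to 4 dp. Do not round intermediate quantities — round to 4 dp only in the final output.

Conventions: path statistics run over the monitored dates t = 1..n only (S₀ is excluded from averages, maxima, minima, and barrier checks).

price = 9.1224

Under the martingale measure an up-move has probability p* = 0.5714; value the claim as the probability-weighted average of per-path payoffs, discounted 6 periods at R = 1.14.
Enumerate all 2^6 = 64 price paths (U = up ×1.32, D = down ×0.9); each path with k up-moves has probability p*^k·(1−p*)^(6−k).
DDDDDD: M=165.6000, payoff=0.0000, prob=0.006196
UDDDDD: M=242.8800, payoff=0.0000, prob=0.008262
DUDDDD: M=218.5920, payoff=0.0000, prob=0.008262
UUDDDD: M=320.6016, payoff=0.0000, prob=0.011016
DDUDDD: M=196.7328, payoff=0.0000, prob=0.008262
UDUDDD: M=288.5414, payoff=0.0000, prob=0.011016
DUUDDD: M=288.5414, payoff=0.0000, prob=0.011016
UUUDDD: M=423.1941, payoff=0.0000, prob=0.014688
DDDUDD: M=177.0595, payoff=0.0000, prob=0.008262
UDDUDD: M=259.6873, payoff=0.0000, prob=0.011016
DUDUDD: M=259.6873, payoff=0.0000, prob=0.011016
UUDUDD: M=380.8747, payoff=0.0000, prob=0.014688
DDUUDD: M=259.6873, payoff=0.0000, prob=0.011016
UDUUDD: M=380.8747, payoff=0.0000, prob=0.014688
DUUUDD: M=380.8747, payoff=0.0000, prob=0.014688
UUUUDD: M=558.6162, payoff=0.0000, prob=0.019584
DDDDUD: M=165.6000, payoff=0.0000, prob=0.008262
UDDDUD: M=242.8800, payoff=0.0000, prob=0.011016
DUDDUD: M=233.7186, payoff=0.0000, prob=0.011016
UUDDUD: M=342.7872, payoff=0.0000, prob=0.014688
DDUDUD: M=233.7186, payoff=0.0000, prob=0.011016
UDUDUD: M=342.7872, payoff=0.0000, prob=0.014688
DUUDUD: M=342.7872, payoff=0.0000, prob=0.014688
UUUDUD: M=502.7546, payoff=0.0000, prob=0.019584
DDDUUD: M=233.7186, payoff=0.0000, prob=0.011016
UDDUUD: M=342.7872, payoff=0.0000, prob=0.014688
DUDUUD: M=342.7872, payoff=0.0000, prob=0.014688
UUDUUD: M=502.7546, payoff=0.0000, prob=0.019584
DDUUUD: M=342.7872, payoff=0.0000, prob=0.014688
UDUUUD: M=502.7546, payoff=0.0000, prob=0.019584
DUUUUD: M=502.7546, payoff=0.0000, prob=0.019584
UUUUUD: M=737.3734, payoff=111.9434, prob=0.026112
DDDDDU: M=165.6000, payoff=0.0000, prob=0.008262
UDDDDU: M=242.8800, payoff=0.0000, prob=0.011016
DUDDDU: M=218.5920, payoff=0.0000, prob=0.011016
UUDDDU: M=320.6016, payoff=0.0000, prob=0.014688
DDUDDU: M=210.3467, payoff=0.0000, prob=0.011016
UDUDDU: M=308.5085, payoff=0.0000, prob=0.014688
DUUDDU: M=308.5085, payoff=0.0000, prob=0.014688
UUUDDU: M=452.4791, payoff=0.0000, prob=0.019584
DDDUDU: M=210.3467, payoff=0.0000, prob=0.011016
UDDUDU: M=308.5085, payoff=0.0000, prob=0.014688
DUDUDU: M=308.5085, payoff=0.0000, prob=0.014688
UUDUDU: M=452.4791, payoff=0.0000, prob=0.019584
DDUUDU: M=308.5085, payoff=0.0000, prob=0.014688
UDUUDU: M=452.4791, payoff=0.0000, prob=0.019584
DUUUDU: M=452.4791, payoff=0.0000, prob=0.019584
UUUUDU: M=663.6361, payoff=38.2061, prob=0.026112
DDDDUU: M=210.3467, payoff=0.0000, prob=0.011016
UDDDUU: M=308.5085, payoff=0.0000, prob=0.014688
DUDDUU: M=308.5085, payoff=0.0000, prob=0.014688
UUDDUU: M=452.4791, payoff=0.0000, prob=0.019584
DDUDUU: M=308.5085, payoff=0.0000, prob=0.014688
UDUDUU: M=452.4791, payoff=0.0000, prob=0.019584
DUUDUU: M=452.4791, payoff=0.0000, prob=0.019584
UUUDUU: M=663.6361, payoff=38.2061, prob=0.026112
DDDUUU: M=308.5085, payoff=0.0000, prob=0.014688
UDDUUU: M=452.4791, payoff=0.0000, prob=0.019584
DUDUUU: M=452.4791, payoff=0.0000, prob=0.019584
UUDUUU: M=663.6361, payoff=38.2061, prob=0.026112
DDUUUU: M=452.4791, payoff=0.0000, prob=0.019584
UDUUUU: M=663.6361, payoff=38.2061, prob=0.026112
DUUUUU: M=663.6361, payoff=38.2061, prob=0.026112
UUUUUU: M=973.3329, payoff=347.9029, prob=0.034815
Price = Σ prob·payoff / R^6 = 20.023510 / 2.194973 = 9.1224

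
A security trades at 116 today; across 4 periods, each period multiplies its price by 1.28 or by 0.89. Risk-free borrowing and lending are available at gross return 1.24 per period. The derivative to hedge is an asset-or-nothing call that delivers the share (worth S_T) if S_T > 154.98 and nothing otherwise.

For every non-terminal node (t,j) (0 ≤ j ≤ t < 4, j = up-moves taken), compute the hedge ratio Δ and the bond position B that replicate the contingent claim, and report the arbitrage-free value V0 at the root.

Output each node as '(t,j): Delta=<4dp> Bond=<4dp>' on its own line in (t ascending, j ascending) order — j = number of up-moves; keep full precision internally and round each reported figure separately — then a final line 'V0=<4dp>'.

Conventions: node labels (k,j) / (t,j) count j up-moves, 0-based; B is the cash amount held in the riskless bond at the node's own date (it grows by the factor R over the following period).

(0,0): Delta=1.4170 Bond=-51.7893
(1,0): Delta=2.8166 Bond=-208.7109
(1,1): Delta=1.3058 Bond=-47.7053
(2,0): Delta=0.0000 Bond=0.0000
(2,1): Delta=3.0404 Bond=-288.3788
(2,2): Delta=1.1680 Bond=-32.9576
(3,0): Delta=0.0000 Bond=0.0000
(3,1): Delta=0.0000 Bond=0.0000
(3,2): Delta=3.2821 Bond=-398.4571
(3,3): Delta=1.0000 Bond=0.0000
V0=112.5883

The replicating-portfolio and risk-neutral prices coincide; use p* = (1.24−0.89)/(1.28−0.89) = 0.8974 for the latter.
At maturity the claim pays: V(4,0)=0.0000, V(4,1)=0.0000, V(4,2)=0.0000, V(4,3)=216.5100, V(4,4)=311.3851
Node (3,0) S=81.7764: V=(p*·0.0000+(1−p*)·0.0000)/1.24=0.0000; Δ=(0.0000−0.0000)/(104.6738−72.7810)=0.0000; B=V−Δ·S=0.0000
Node (3,1) S=117.6110: V=(p*·0.0000+(1−p*)·0.0000)/1.24=0.0000; Δ=(0.0000−0.0000)/(150.5421−104.6738)=0.0000; B=V−Δ·S=0.0000
Node (3,2) S=169.1484: V=(p*·216.5100+(1−p*)·0.0000)/1.24=156.6966; Δ=(216.5100−0.0000)/(216.5100−150.5421)=3.2821; B=V−Δ·S=-398.4571
Node (3,3) S=243.2696: V=(p*·311.3851+(1−p*)·216.5100)/1.24=243.2696; Δ=(311.3851−216.5100)/(311.3851−216.5100)=1.0000; B=V−Δ·S=0.0000
Node (2,0) S=91.8836: V=(p*·0.0000+(1−p*)·0.0000)/1.24=0.0000; Δ=(0.0000−0.0000)/(117.6110−81.7764)=0.0000; B=V−Δ·S=0.0000
Node (2,1) S=132.1472: V=(p*·156.6966+(1−p*)·0.0000)/1.24=113.4074; Δ=(156.6966−0.0000)/(169.1484−117.6110)=3.0404; B=V−Δ·S=-288.3788
Node (2,2) S=190.0544: V=(p*·243.2696+(1−p*)·156.6966)/1.24=189.0245; Δ=(243.2696−156.6966)/(243.2696−169.1484)=1.1680; B=V−Δ·S=-32.9576
Node (1,0) S=103.2400: V=(p*·113.4074+(1−p*)·0.0000)/1.24=82.0773; Δ=(113.4074−0.0000)/(132.1472−91.8836)=2.8166; B=V−Δ·S=-208.7109
Node (1,1) S=148.4800: V=(p*·189.0245+(1−p*)·113.4074)/1.24=146.1846; Δ=(189.0245−113.4074)/(190.0544−132.1472)=1.3058; B=V−Δ·S=-47.7053
Node (0,0) S=116.0000: V=(p*·146.1846+(1−p*)·82.0773)/1.24=112.5883; Δ=(146.1846−82.0773)/(148.4800−103.2400)=1.4170; B=V−Δ·S=-51.7893
As a check, the time-0 holding Δ(0,0)·S0 + B(0,0) comes to 112.5883 — exactly V0.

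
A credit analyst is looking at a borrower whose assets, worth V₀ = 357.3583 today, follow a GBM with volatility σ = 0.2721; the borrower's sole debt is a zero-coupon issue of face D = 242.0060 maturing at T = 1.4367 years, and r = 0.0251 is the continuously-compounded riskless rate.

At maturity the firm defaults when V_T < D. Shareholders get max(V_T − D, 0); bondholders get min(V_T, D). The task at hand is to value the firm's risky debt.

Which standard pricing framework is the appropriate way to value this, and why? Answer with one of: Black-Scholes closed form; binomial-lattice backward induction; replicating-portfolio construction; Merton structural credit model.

framework: Merton structural credit model

Key observation: with the firm-asset dynamics (V₀ = 357.3583) and a single zero-coupon liability of face 242.0060 given, debt value, spread, and default probability all derive from the option view of the balance sheet.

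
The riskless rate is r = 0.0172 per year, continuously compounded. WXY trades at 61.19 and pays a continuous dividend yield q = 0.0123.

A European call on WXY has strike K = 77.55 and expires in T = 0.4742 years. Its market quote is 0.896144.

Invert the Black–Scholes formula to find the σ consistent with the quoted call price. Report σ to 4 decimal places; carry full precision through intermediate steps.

At σ = 0.2996 the Black–Scholes value reproduces the quote:
σ√T = 0.2996·√0.4742 = 0.206311
d₁ = (ln(S/K) + (r−q+σ²/2)T) / (σ√T) = (ln(61.19/77.55) + (0.0172−0.0123+0.2996²/2)·0.4742) / 0.206311 = (-0.236939 + 0.023606) / 0.206311 = -1.034037
d₂ = d₁ − σ√T = -1.034037 − 0.206311 = -1.240349
e^{−rT} = 0.991877
e^{−qT} = 0.994184
N(d₁) = 0.150559,  N(d₂) = 0.107423
V = S·e^{−qT}·N(d₁) − K·e^{−rT}·N(d₂) = 9.159147 − 8.263003 = 0.896144 (equal to the quote); since ∂V/∂σ > 0 for all σ, the implied volatility is unique

sigma = 0.2996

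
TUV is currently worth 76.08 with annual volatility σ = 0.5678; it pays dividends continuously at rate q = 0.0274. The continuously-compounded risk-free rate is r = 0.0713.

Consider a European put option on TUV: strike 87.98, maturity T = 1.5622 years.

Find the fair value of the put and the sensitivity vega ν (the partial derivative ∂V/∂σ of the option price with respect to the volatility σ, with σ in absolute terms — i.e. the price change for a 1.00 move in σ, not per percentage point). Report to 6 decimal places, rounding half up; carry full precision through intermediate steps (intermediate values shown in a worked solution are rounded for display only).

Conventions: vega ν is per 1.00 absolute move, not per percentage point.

σ√T = 0.5678·√1.5622 = 0.709682
d₁ = (ln(S/K) + (r−q+σ²/2)T) / (σ√T) = (ln(76.08/87.98) + (0.0713−0.0274+0.5678²/2)·1.5622) / 0.709682 = (-0.145324 + 0.320405) / 0.709682 = 0.246703
d₂ = d₁ − σ√T = 0.246703 − 0.709682 = -0.462979
e^{−rT} = 0.894594
e^{−qT} = 0.958099
N(−d₁) = 0.402569,  N(−d₂) = 0.678310
Put price V = K·e^{−rT}·N(−d₂) − S·e^{−qT}·N(−d₁) = 53.387366 − 29.344128 = 24.043238
φ(d₁) = (1/√(2π))·e^{−d₁²/2} = 0.386985
ν = S·e^{−qT}·φ(d₁)·√T = 35.256819

price = 24.043238
ν = 35.256819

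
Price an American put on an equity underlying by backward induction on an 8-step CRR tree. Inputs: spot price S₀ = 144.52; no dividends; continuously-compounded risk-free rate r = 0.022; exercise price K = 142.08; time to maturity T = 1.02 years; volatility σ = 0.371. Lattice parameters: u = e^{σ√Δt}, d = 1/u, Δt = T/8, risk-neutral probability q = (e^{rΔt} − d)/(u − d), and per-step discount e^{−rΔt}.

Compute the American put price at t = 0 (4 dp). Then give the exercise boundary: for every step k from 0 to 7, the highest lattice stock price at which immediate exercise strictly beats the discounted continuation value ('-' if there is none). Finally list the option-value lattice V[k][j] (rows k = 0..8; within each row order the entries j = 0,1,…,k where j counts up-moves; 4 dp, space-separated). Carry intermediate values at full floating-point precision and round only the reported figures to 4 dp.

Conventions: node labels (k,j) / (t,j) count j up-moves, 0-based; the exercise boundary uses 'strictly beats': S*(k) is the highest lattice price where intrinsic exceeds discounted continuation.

Δt=0.12750  u=1.14165  d=0.87593  q=0.47750  discount=0.99720
step 8 (expiry): payoffs max(K−S,0) = 91.9996 76.8071 57.0058 31.1975 0.0000 0.0000 0.0000 0.0000 0.0000
step 7: (k=7,j=0): S=57.1742, K−S=84.9058, hold=84.5078 ⇒ V=84.9058 exercise | (k=7,j=1): S=74.5187, K−S=67.5613, hold=67.1633 ⇒ V=67.5613 exercise | (k=7,j=2): S=97.1249, K−S=44.9551, hold=44.5572 ⇒ V=44.9551 exercise | (k=7,j=3): S=126.5888, K−S=15.4912, hold=16.2550 ⇒ V=16.2550 continue | (k=7,j=4): S=164.9911, K−S=0.0000, hold=0.0000 ⇒ V=0.0000 continue | (k=7,j=5): S=215.0431, K−S=0.0000, hold=0.0000 ⇒ V=0.0000 continue | (k=7,j=6): S=280.2790, K−S=0.0000, hold=0.0000 ⇒ V=0.0000 continue | (k=7,j=7): S=365.3049, K−S=0.0000, hold=0.0000 ⇒ V=0.0000 continue  boundary S*=97.1249
step 6: (k=6,j=0): S=65.2729, K−S=76.8071, hold=76.4091 ⇒ V=76.8071 exercise | (k=6,j=1): S=85.0742, K−S=57.0058, hold=56.6078 ⇒ V=57.0058 exercise | (k=6,j=2): S=110.8825, K−S=31.1975, hold=31.1633 ⇒ V=31.1975 exercise | (k=6,j=3): S=144.5200, K−S=0.0000, hold=8.4694 ⇒ V=8.4694 continue | (k=6,j=4): S=188.3619, K−S=0.0000, hold=0.0000 ⇒ V=0.0000 continue | (k=6,j=5): S=245.5037, K−S=0.0000, hold=0.0000 ⇒ V=0.0000 continue | (k=6,j=6): S=319.9801, K−S=0.0000, hold=0.0000 ⇒ V=0.0000 continue  boundary S*=110.8825
step 5: (k=5,j=0): S=74.5187, K−S=67.5613, hold=67.1633 ⇒ V=67.5613 exercise | (k=5,j=1): S=97.1249, K−S=44.9551, hold=44.5572 ⇒ V=44.9551 exercise | (k=5,j=2): S=126.5888, K−S=15.4912, hold=20.2879 ⇒ V=20.2879 continue | (k=5,j=3): S=164.9911, K−S=0.0000, hold=4.4129 ⇒ V=4.4129 continue | (k=5,j=4): S=215.0431, K−S=0.0000, hold=0.0000 ⇒ V=0.0000 continue | (k=5,j=5): S=280.2790, K−S=0.0000, hold=0.0000 ⇒ V=0.0000 continue  boundary S*=97.1249
step 4: (k=4,j=0): S=85.0742, K−S=57.0058, hold=56.6078 ⇒ V=57.0058 exercise | (k=4,j=1): S=110.8825, K−S=31.1975, hold=33.0836 ⇒ V=33.0836 continue | (k=4,j=2): S=144.5200, K−S=0.0000, hold=12.6719 ⇒ V=12.6719 continue | (k=4,j=3): S=188.3619, K−S=0.0000, hold=2.2993 ⇒ V=2.2993 continue | (k=4,j=4): S=245.5037, K−S=0.0000, hold=0.0000 ⇒ V=0.0000 continue  boundary S*=85.0742
step 3: (k=3,j=0): S=97.1249, K−S=44.9551, hold=45.4552 ⇒ V=45.4552 continue | (k=3,j=1): S=126.5888, K−S=15.4912, hold=23.2716 ⇒ V=23.2716 continue | (k=3,j=2): S=164.9911, K−S=0.0000, hold=7.6974 ⇒ V=7.6974 continue | (k=3,j=3): S=215.0431, K−S=0.0000, hold=1.1980 ⇒ V=1.1980 continue  boundary S*=-
step 2: (k=2,j=0): S=110.8825, K−S=31.1975, hold=34.7649 ⇒ V=34.7649 continue | (k=2,j=1): S=144.5200, K−S=0.0000, hold=15.7905 ⇒ V=15.7905 continue | (k=2,j=2): S=188.3619, K−S=0.0000, hold=4.5810 ⇒ V=4.5810 continue  boundary S*=-
step 1: (k=1,j=0): S=126.5888, K−S=15.4912, hold=25.6326 ⇒ V=25.6326 continue | (k=1,j=1): S=164.9911, K−S=0.0000, hold=10.4088 ⇒ V=10.4088 continue  boundary S*=-
step 0: (k=0,j=0): S=144.5200, K−S=0.0000, hold=18.3118 ⇒ V=18.3118 continue  boundary S*=-

price = 18.3118
boundary = - - - - 85.0742 97.1249 110.8825 97.1249
tree:
18.3118
25.6326 10.4088
34.7649 15.7905 4.5810
45.4552 23.2716 7.6974 1.1980
57.0058 33.0836 12.6719 2.2993 0.0000
67.5613 44.9551 20.2879 4.4129 0.0000 0.0000
76.8071 57.0058 31.1975 8.4694 0.0000 0.0000 0.0000
84.9058 67.5613 44.9551 16.2550 0.0000 0.0000 0.0000 0.0000
91.9996 76.8071 57.0058 31.1975 0.0000 0.0000 0.0000 0.0000 0.0000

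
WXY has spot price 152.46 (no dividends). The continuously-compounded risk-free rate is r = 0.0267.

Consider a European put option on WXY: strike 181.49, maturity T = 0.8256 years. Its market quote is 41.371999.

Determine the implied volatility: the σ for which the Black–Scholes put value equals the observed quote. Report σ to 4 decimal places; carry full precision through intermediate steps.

At σ = 0.4556 the Black–Scholes value reproduces the quote:
σ√T = 0.4556·√0.8256 = 0.413970
d₁ = (ln(S/K) + (r+σ²/2)T) / (σ√T) = (ln(152.46/181.49) + (0.0267+0.4556²/2)·0.8256) / 0.413970 = (-0.174298 + 0.107729) / 0.413970 = -0.160807
d₂ = d₁ − σ√T = -0.160807 − 0.413970 = -0.574777
e^{−rT} = 0.978198
N(−d₁) = 0.563877,  N(−d₂) = 0.717279
V = K·e^{−rT}·N(−d₂) − S·N(−d₁) = 127.340744 − 85.968745 = 41.371999 (equal to the quote); since ∂V/∂σ > 0 for all σ, the implied volatility is unique

sigma = 0.4556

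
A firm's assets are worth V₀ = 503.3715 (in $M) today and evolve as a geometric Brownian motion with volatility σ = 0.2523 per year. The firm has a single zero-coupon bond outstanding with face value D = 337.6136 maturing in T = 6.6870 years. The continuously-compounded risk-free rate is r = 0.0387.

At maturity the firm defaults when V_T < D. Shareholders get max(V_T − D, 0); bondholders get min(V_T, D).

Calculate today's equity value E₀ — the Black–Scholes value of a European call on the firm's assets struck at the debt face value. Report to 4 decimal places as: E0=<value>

E0=261.4532

With assets at 503.3715 and a single debt payment of 337.6136 at 6.6870 years:
d₁ = [ln(V₀/D) + (r + σ²/2)T] / (σ√T)
   = [ln(503.3715/337.6136) + (0.0387 + 0.5·0.2523²)·6.6870] / (0.2523·√6.6870)
   = [0.399426 + 0.471618] / 0.652428 = 1.335081
d₂ = d₁ − σ√T = 1.335081 − 0.652428 = 0.682652
N(d₁) = 0.909075,  N(d₂) = 0.752587,  e^(−rT) = 0.771988
E₀ = V₀·N(d₁) − D·e^(−rT)·N(d₂)
   = 503.3715·0.909075 − 337.6136·0.771988·0.752587 = 261.453172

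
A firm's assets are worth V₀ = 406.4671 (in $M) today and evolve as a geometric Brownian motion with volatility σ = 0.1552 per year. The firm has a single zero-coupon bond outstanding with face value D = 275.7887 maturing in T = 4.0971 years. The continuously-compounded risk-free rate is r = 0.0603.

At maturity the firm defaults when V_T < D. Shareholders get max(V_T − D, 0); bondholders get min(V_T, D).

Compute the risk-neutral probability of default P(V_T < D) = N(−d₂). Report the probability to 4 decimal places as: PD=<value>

PD=0.0312

Work the structural quantities from V₀ = 406.4671 against face 275.7887:
d₁ = [ln(V₀/D) + (r + σ²/2)T] / (σ√T)
   = [ln(406.4671/275.7887) + (0.0603 + 0.5·0.1552²)·4.0971] / (0.1552·√4.0971)
   = [0.387868 + 0.296399] / 0.314145 = 2.178188
d₂ = d₁ − σ√T = 2.178188 − 0.314145 = 1.864043
risk-neutral PD = N(−d₂) = N(-1.864043) = 0.031158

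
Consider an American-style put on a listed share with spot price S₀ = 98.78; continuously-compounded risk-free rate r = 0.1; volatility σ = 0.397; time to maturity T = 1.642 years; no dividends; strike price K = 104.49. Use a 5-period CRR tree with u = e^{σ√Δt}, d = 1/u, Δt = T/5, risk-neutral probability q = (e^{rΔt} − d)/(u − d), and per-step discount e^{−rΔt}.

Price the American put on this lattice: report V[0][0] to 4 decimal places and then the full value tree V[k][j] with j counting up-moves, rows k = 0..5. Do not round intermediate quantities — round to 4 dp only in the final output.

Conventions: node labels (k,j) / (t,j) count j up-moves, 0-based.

price = 16.8054
tree:
16.8054
27.0301 8.3062
41.8199 14.9121 2.6500
54.5722 25.8100 5.6592 0.0000
64.7295 41.8199 12.0857 0.0000 0.0000
72.8201 54.5722 25.8100 0.0000 0.0000 0.0000

params: Δt=0.32840 u=1.25546 d=0.79652 q=0.51611 e^(-rΔt)=0.96769
t_5 payoffs: 72.8201 54.5722 25.8100 0.0000 0.0000 0.0000
k=4: node(4,0) S=39.7605 payoff=64.7295 vs cont=61.3538 → 64.7295 [stop]  node(4,1) S=62.6701 payoff=41.8199 vs cont=38.4442 → 41.8199 [stop]  node(4,2) S=98.7800 payoff=5.7100 vs cont=12.0857 → 12.0857 [wait]  node(4,3) S=155.6961 payoff=0.0000 vs cont=0.0000 → 0.0000 [wait]  node(4,4) S=245.4069 payoff=0.0000 vs cont=0.0000 → 0.0000 [wait]
k=3: node(3,0) S=49.9178 payoff=54.5722 vs cont=51.1964 → 54.5722 [stop]  node(3,1) S=78.6800 payoff=25.8100 vs cont=25.6185 → 25.8100 [stop]  node(3,2) S=124.0148 payoff=0.0000 vs cont=5.6592 → 5.6592 [wait]  node(3,3) S=195.4710 payoff=0.0000 vs cont=0.0000 → 0.0000 [wait]
k=2: node(2,0) S=62.6701 payoff=41.8199 vs cont=38.4442 → 41.8199 [stop]  node(2,1) S=98.7800 payoff=5.7100 vs cont=14.9121 → 14.9121 [wait]  node(2,2) S=155.6961 payoff=0.0000 vs cont=2.6500 → 2.6500 [wait]
k=1: node(1,0) S=78.6800 payoff=25.8100 vs cont=27.0301 → 27.0301 [wait]  node(1,1) S=124.0148 payoff=0.0000 vs cont=8.3062 → 8.3062 [wait]
k=0: node(0,0) S=98.7800 payoff=5.7100 vs cont=16.8054 → 16.8054 [wait]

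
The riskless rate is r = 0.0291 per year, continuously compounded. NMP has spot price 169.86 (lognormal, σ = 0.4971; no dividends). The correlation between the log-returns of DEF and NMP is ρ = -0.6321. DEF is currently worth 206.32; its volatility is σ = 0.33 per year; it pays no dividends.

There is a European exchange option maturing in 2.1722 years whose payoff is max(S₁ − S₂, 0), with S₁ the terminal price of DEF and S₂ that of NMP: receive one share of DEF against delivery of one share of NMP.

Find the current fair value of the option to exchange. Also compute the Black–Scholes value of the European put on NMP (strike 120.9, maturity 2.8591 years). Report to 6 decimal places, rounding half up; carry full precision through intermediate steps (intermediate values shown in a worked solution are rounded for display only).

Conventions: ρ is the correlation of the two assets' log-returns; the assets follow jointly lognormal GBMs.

exchange price = 98.288011
price(NMP put K=120.9) = 21.732870

σ_eff = √(σ₁² + σ₂² − 2ρσ₁σ₂) = √(0.33² + 0.4971² − 2·-0.6321·0.33·0.4971) = 0.750594
d₁ = (ln(S₁/S₂) + (q₂ − q₁ + σ_eff²/2)T) / (σ_eff√T) = (ln(206.32/169.86) + (0.0 − 0.0 + 0.281696)·2.1722) / 1.106255 = 0.728904
d₂ = d₁ − σ_eff√T = 0.728904 − 1.106255 = -0.377351
N(d₁) = 0.766970,  N(d₂) = 0.352957
V = S₁·e^{−q₁T}·N(d₁) − S₂·e^{−q₂T}·N(d₂) = 158.241210 − 59.953199 = 98.288011
[vanilla: NMP put K=120.9]
σ√T = 0.4971·√2.8591 = 0.840540
d₁ = (ln(S/K) + (r+σ²/2)T) / (σ√T) = (ln(169.86/120.9) + (0.0291+0.4971²/2)·2.8591) / 0.840540 = (0.340011 + 0.436454) / 0.840540 = 0.923768
d₂ = d₁ − σ√T = 0.923768 − 0.840540 = 0.083228
e^{−rT} = 0.920167
N(−d₁) = 0.177803,  N(−d₂) = 0.466835
price = K·e^{−rT}·N(−d₂) − S·N(−d₁) = 51.934561 − 30.201691 = 21.732870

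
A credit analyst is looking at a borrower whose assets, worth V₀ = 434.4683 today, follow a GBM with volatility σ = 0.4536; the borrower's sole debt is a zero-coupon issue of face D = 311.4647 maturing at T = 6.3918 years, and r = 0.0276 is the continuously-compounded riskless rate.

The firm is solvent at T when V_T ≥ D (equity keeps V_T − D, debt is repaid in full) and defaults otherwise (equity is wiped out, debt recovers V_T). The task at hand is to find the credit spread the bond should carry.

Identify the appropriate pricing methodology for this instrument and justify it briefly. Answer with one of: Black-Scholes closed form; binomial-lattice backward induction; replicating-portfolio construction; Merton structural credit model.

Key observation: a levered firm with one bullet debt due at 6.3918 years is the canonical structural-credit setup: equity is a call on the firm's assets struck at the face value.

framework: Merton structural credit model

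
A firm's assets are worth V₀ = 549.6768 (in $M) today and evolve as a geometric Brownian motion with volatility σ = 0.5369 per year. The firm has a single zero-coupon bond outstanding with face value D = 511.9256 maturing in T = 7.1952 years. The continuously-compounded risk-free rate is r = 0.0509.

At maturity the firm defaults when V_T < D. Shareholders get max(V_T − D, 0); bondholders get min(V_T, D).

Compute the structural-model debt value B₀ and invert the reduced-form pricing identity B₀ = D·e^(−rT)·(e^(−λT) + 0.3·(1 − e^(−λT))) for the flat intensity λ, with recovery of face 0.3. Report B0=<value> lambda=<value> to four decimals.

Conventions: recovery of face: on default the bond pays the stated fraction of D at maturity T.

B0=204.2521 lambda=0.1296

Work the structural quantities from V₀ = 549.6768 against face 511.9256:
d₁ = [ln(V₀/D) + (r + σ²/2)T] / (σ√T)
   = [ln(549.6768/511.9256) + (0.0509 + 0.5·0.5369²)·7.1952] / (0.5369·√7.1952)
   = [0.071151 + 1.403286] / 1.440174 = 1.023791
d₂ = d₁ − σ√T = 1.023791 − 1.440174 = -0.416383
N(d₁) = 0.847033,  N(d₂) = 0.338565,  e^(−rT) = 0.693339
E₀ = V₀·N(d₁) − D·e^(−rT)·N(d₂)
   = 549.6768·0.847033 − 511.9256·0.693339·0.338565 = 345.424732
B₀ = V₀ − E₀ = 549.6768 − 345.424732 = 204.252068
e^(−λT) = (B₀·e^(rT)/D − 0.3)/(1 − 0.3) = (204.2521·1.442295/511.9256 − 0.3)/0.7 = 0.39351178
λ = −ln(0.39351178)/7.1952 = 0.129620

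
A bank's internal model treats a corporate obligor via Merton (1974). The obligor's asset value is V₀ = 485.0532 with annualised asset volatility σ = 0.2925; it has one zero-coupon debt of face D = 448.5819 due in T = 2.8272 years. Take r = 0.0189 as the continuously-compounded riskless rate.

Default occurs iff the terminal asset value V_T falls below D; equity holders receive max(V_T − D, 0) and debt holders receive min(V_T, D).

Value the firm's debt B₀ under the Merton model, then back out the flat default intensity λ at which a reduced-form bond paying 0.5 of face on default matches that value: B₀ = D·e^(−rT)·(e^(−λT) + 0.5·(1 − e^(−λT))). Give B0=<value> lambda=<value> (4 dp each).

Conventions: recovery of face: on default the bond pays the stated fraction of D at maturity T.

Equity is a call on the firm's assets struck at D = 448.5819:
d₁ = [ln(V₀/D) + (r + σ²/2)T] / (σ√T)
   = [ln(485.0532/448.5819) + (0.0189 + 0.5·0.2925²)·2.8272] / (0.2925·√2.8272)
   = [0.078167 + 0.174376] / 0.491818 = 0.513490
d₂ = d₁ − σ√T = 0.513490 − 0.491818 = 0.021673
N(d₁) = 0.696196,  N(d₂) = 0.508646,  e^(−rT) = 0.947968
E₀ = V₀·N(d₁) − D·e^(−rT)·N(d₂)
   = 485.0532·0.696196 − 448.5819·0.947968·0.508646 = 121.394859
B₀ = V₀ − E₀ = 485.0532 − 121.394859 = 363.658341
e^(−λT) = (B₀·e^(rT)/D − 0.5)/(1 − 0.5) = (363.6583·1.054887/448.5819 − 0.5)/0.5 = 0.71036137
λ = −ln(0.71036137)/2.8272 = 0.120961

B0=363.6583 lambda=0.1210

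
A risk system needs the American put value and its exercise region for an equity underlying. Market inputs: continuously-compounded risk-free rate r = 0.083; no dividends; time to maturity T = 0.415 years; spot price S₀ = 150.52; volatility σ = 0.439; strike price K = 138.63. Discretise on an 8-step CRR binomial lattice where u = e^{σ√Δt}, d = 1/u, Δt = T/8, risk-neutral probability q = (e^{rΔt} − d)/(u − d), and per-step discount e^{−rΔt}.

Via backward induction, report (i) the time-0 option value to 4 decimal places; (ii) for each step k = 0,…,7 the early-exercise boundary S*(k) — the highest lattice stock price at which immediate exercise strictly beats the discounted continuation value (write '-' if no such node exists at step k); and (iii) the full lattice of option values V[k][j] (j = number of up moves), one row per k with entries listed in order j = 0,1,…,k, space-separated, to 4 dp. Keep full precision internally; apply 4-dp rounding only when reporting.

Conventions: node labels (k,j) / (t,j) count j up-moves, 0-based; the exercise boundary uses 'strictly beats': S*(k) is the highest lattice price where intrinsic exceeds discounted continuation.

price = 9.6829
boundary = - - - - 100.9018 91.3009 100.9018 111.5123
tree:
9.6829
14.2842 5.1021
20.4632 8.1439 2.0625
28.3332 12.6621 3.6341 0.4871
37.7282 19.0545 6.2912 0.9718 0.0000
47.3291 27.5191 10.6383 1.9386 0.0000 0.0000
56.0164 37.7282 17.4080 3.8675 0.0000 0.0000 0.0000
63.8772 47.3291 27.1177 7.7153 0.0000 0.0000 0.0000 0.0000
70.9900 56.0164 37.7282 15.3914 0.0000 0.0000 0.0000 0.0000 0.0000

Δt=0.05187  u=1.10516  d=0.90485  q=0.49657  discount=0.99570
step 8 (expiry): payoffs max(K−S,0) = 70.9900 56.0164 37.7282 15.3914 0.0000 0.0000 0.0000 0.0000 0.0000
step 7: (k=7,j=0): S=74.7528, K−S=63.8772, hold=63.2816 ⇒ V=63.8772 exercise | (k=7,j=1): S=91.3009, K−S=47.3291, hold=46.7335 ⇒ V=47.3291 exercise | (k=7,j=2): S=111.5123, K−S=27.1177, hold=26.5221 ⇒ V=27.1177 exercise | (k=7,j=3): S=136.1979, K−S=2.4321, hold=7.7153 ⇒ V=7.7153 continue | (k=7,j=4): S=166.3482, K−S=0.0000, hold=0.0000 ⇒ V=0.0000 continue | (k=7,j=5): S=203.1728, K−S=0.0000, hold=0.0000 ⇒ V=0.0000 continue | (k=7,j=6): S=248.1494, K−S=0.0000, hold=0.0000 ⇒ V=0.0000 continue | (k=7,j=7): S=303.0825, K−S=0.0000, hold=0.0000 ⇒ V=0.0000 continue  boundary S*=111.5123
step 6: (k=6,j=0): S=82.6136, K−S=56.0164, hold=55.4208 ⇒ V=56.0164 exercise | (k=6,j=1): S=100.9018, K−S=37.7282, hold=37.1326 ⇒ V=37.7282 exercise | (k=6,j=2): S=123.2386, K−S=15.3914, hold=17.4080 ⇒ V=17.4080 continue | (k=6,j=3): S=150.5200, K−S=0.0000, hold=3.8675 ⇒ V=3.8675 continue | (k=6,j=4): S=183.8408, K−S=0.0000, hold=0.0000 ⇒ V=0.0000 continue | (k=6,j=5): S=224.5378, K−S=0.0000, hold=0.0000 ⇒ V=0.0000 continue | (k=6,j=6): S=274.2439, K−S=0.0000, hold=0.0000 ⇒ V=0.0000 continue  boundary S*=100.9018
step 5: (k=5,j=0): S=91.3009, K−S=47.3291, hold=46.7335 ⇒ V=47.3291 exercise | (k=5,j=1): S=111.5123, K−S=27.1177, hold=27.5191 ⇒ V=27.5191 continue | (k=5,j=2): S=136.1979, K−S=2.4321, hold=10.6383 ⇒ V=10.6383 continue | (k=5,j=3): S=166.3482, K−S=0.0000, hold=1.9386 ⇒ V=1.9386 continue | (k=5,j=4): S=203.1728, K−S=0.0000, hold=0.0000 ⇒ V=0.0000 continue | (k=5,j=5): S=248.1494, K−S=0.0000, hold=0.0000 ⇒ V=0.0000 continue  boundary S*=91.3009
step 4: (k=4,j=0): S=100.9018, K−S=37.7282, hold=37.3311 ⇒ V=37.7282 exercise | (k=4,j=1): S=123.2386, K−S=15.3914, hold=19.0545 ⇒ V=19.0545 continue | (k=4,j=2): S=150.5200, K−S=0.0000, hold=6.2912 ⇒ V=6.2912 continue | (k=4,j=3): S=183.8408, K−S=0.0000, hold=0.9718 ⇒ V=0.9718 continue | (k=4,j=4): S=224.5378, K−S=0.0000, hold=0.0000 ⇒ V=0.0000 continue  boundary S*=100.9018
step 3: (k=3,j=0): S=111.5123, K−S=27.1177, hold=28.3332 ⇒ V=28.3332 continue | (k=3,j=1): S=136.1979, K−S=2.4321, hold=12.6621 ⇒ V=12.6621 continue | (k=3,j=2): S=166.3482, K−S=0.0000, hold=3.6341 ⇒ V=3.6341 continue | (k=3,j=3): S=203.1728, K−S=0.0000, hold=0.4871 ⇒ V=0.4871 continue  boundary S*=-
step 2: (k=2,j=0): S=123.2386, K−S=15.3914, hold=20.4632 ⇒ V=20.4632 continue | (k=2,j=1): S=150.5200, K−S=0.0000, hold=8.1439 ⇒ V=8.1439 continue | (k=2,j=2): S=183.8408, K−S=0.0000, hold=2.0625 ⇒ V=2.0625 continue  boundary S*=-
step 1: (k=1,j=0): S=136.1979, K−S=2.4321, hold=14.2842 ⇒ V=14.2842 continue | (k=1,j=1): S=166.3482, K−S=0.0000, hold=5.1021 ⇒ V=5.1021 continue  boundary S*=-
step 0: (k=0,j=0): S=150.5200, K−S=0.0000, hold=9.6829 ⇒ V=9.6829 continue  boundary S*=-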